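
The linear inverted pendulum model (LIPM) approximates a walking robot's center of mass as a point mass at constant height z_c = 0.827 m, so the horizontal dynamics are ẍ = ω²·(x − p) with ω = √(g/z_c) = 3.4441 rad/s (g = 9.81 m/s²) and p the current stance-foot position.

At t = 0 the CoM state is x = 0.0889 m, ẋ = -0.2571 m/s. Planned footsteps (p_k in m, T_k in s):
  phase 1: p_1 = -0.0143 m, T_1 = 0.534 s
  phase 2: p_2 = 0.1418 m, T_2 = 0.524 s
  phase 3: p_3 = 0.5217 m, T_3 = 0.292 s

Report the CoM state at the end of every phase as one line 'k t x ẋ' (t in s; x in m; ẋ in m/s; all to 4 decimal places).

phase 1: p=-0.0143, T=0.534, ωT=1.839149, cosh=3.225069, sinh=3.066116; start (x,ẋ)=(0.088900, -0.257100) → end (x,ẋ)=(0.089643, 0.260628)
phase 2: p=0.1418, T=0.524, ωT=1.804708, cosh=3.121361, sinh=2.956838; start (x,ẋ)=(0.089643, 0.260628) → end (x,ẋ)=(0.202755, 0.282369)
phase 3: p=0.5217, T=0.292, ωT=1.005677, cosh=1.549777, sinh=1.183981; start (x,ẋ)=(0.202755, 0.282369) → end (x,ẋ)=(0.124477, -0.862967)

1 0.5340 0.0896 0.2606
2 1.0580 0.2028 0.2824
3 1.3500 0.1245 -0.8630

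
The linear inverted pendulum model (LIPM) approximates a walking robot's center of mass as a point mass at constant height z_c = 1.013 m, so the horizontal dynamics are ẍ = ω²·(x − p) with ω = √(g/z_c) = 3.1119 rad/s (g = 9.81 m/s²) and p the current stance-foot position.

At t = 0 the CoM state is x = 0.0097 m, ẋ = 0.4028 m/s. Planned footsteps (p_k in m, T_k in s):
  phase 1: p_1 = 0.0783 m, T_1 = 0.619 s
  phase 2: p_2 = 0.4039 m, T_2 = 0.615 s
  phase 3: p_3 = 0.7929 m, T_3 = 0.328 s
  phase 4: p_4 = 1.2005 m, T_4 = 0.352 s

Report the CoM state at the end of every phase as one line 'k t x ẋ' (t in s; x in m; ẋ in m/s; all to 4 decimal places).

phase 1: p=0.0783, T=0.619, ωT=1.926266, cosh=3.504762, sinh=3.359071; start (x,ẋ)=(0.009700, 0.402800) → end (x,ẋ)=(0.272667, 0.694636)
phase 2: p=0.4039, T=0.615, ωT=1.913818, cosh=3.463220, sinh=3.315704; start (x,ẋ)=(0.272667, 0.694636) → end (x,ẋ)=(0.689540, 1.051595)
phase 3: p=0.7929, T=0.328, ωT=1.020703, cosh=1.567744, sinh=1.207402; start (x,ẋ)=(0.689540, 1.051595) → end (x,ẋ)=(1.038871, 1.260274)
phase 4: p=1.2005, T=0.352, ωT=1.095389, cosh=1.662377, sinh=1.327968; start (x,ẋ)=(1.038871, 1.260274) → end (x,ẋ)=(1.469619, 1.427119)

1 0.6190 0.2727 0.6946
2 1.2340 0.6895 1.0516
3 1.5620 1.0389 1.2603
4 1.9140 1.4696 1.4271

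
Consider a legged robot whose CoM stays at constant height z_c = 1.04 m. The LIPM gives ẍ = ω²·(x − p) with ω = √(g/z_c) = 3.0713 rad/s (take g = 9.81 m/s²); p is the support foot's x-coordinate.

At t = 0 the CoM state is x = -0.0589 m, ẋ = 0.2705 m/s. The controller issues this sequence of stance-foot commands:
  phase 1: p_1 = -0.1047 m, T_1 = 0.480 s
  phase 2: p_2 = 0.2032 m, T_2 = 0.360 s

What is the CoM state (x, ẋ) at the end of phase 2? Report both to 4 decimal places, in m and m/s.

phase 1: p=-0.1047, T=0.480, ωT=1.474224, cosh=2.298301, sinh=2.069344; start (x,ẋ)=(-0.058900, 0.270500) → end (x,ẋ)=(0.182816, 0.912776)
phase 2: p=0.2032, T=0.360, ωT=1.105668, cosh=1.676116, sinh=1.345126; start (x,ẋ)=(0.182816, 0.912776) → end (x,ẋ)=(0.568800, 1.445708)

x = 0.5688, ẋ = 1.4457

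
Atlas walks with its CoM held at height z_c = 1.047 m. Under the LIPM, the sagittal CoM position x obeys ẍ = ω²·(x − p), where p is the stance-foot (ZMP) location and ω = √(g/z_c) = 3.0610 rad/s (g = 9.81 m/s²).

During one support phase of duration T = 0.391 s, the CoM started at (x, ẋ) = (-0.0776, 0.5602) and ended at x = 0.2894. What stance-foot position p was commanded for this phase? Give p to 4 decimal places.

ωT = 3.0610·0.391 = 1.196851; cosh(ωT) = 1.805911, sinh(ωT) = 1.503767
x(T) = p + (x₀−p)·cosh(ωT) + (ẋ₀/ω)·sinh(ωT) ⇒ p·(1 − cosh) = x(T) − x₀·cosh − (ẋ₀/ω)·sinh
numerator   = 0.2894 − (-0.0776)·1.805911 − (0.5602/3.0610)·1.503767 = 0.154331
denominator = 1 − 1.805911 = -0.805911
p = 0.154331 / -0.805911 = -0.1915

p = -0.1915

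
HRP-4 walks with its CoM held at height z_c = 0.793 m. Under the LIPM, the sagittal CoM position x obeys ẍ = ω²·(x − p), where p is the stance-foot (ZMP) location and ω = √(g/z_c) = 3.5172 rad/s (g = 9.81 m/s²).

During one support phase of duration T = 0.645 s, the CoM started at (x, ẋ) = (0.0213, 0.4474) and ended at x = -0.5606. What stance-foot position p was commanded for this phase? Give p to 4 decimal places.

p = 0.3277

ωT = 3.5172·0.645 = 2.268594; cosh(ωT) = 4.884629, sinh(ωT) = 4.781172
x(T) = p + (x₀−p)·cosh(ωT) + (ẋ₀/ω)·sinh(ωT) ⇒ p·(1 − cosh) = x(T) − x₀·cosh − (ẋ₀/ω)·sinh
numerator   = -0.5606 − (0.0213)·4.884629 − (0.4474/3.5172)·4.781172 = -1.272824
denominator = 1 − 4.884629 = -3.884629
p = -1.272824 / -3.884629 = 0.3277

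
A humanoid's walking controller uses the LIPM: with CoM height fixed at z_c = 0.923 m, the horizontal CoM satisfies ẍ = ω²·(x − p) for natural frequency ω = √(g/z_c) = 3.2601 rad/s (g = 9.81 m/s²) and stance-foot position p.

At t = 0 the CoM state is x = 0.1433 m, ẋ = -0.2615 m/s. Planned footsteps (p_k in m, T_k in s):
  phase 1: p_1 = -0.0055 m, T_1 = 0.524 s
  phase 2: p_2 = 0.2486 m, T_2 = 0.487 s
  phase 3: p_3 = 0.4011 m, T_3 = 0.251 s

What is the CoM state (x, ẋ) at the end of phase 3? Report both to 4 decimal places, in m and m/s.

phase 1: p=-0.0055, T=0.524, ωT=1.708292, cosh=2.850352, sinh=2.669177; start (x,ẋ)=(0.143300, -0.261500) → end (x,ẋ)=(0.204532, 0.549458)
phase 2: p=0.2486, T=0.487, ωT=1.587669, cosh=2.548366, sinh=2.343964; start (x,ẋ)=(0.204532, 0.549458) → end (x,ẋ)=(0.531350, 1.063470)
phase 3: p=0.4011, T=0.251, ωT=0.818285, cosh=1.353899, sinh=0.912711; start (x,ẋ)=(0.531350, 1.063470) → end (x,ẋ)=(0.875179, 1.827393)

x = 0.8752, ẋ = 1.8274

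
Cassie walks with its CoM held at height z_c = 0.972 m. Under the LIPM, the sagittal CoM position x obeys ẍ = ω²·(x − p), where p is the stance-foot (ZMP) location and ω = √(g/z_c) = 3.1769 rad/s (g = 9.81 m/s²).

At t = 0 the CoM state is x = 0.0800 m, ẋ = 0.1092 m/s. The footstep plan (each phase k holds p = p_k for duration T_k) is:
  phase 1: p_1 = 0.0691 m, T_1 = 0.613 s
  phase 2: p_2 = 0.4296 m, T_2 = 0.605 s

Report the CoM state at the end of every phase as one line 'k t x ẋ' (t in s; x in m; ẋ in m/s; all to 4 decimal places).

phase 1: p=0.0691, T=0.613, ωT=1.947440, cosh=3.576677, sinh=3.434038; start (x,ẋ)=(0.080000, 0.109200) → end (x,ẋ)=(0.226124, 0.509488)
phase 2: p=0.4296, T=0.605, ωT=1.922024, cosh=3.490546, sinh=3.344236; start (x,ẋ)=(0.226124, 0.509488) → end (x,ẋ)=(0.255683, -0.383396)

1 0.6130 0.2261 0.5095
2 1.2180 0.2557 -0.3834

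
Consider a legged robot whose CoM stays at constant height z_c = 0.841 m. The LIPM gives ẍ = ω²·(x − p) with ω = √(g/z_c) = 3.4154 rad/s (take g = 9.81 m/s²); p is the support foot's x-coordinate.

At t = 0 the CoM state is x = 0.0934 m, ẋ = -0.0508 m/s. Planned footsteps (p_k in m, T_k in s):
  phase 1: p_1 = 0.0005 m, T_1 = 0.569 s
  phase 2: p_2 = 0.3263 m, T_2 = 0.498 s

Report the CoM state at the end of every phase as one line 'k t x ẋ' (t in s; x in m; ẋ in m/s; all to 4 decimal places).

phase 1: p=0.0005, T=0.569, ωT=1.943363, cosh=3.562706, sinh=3.419484; start (x,ẋ)=(0.093400, -0.050800) → end (x,ẋ)=(0.280615, 0.903985)
phase 2: p=0.3263, T=0.498, ωT=1.700869, cosh=2.830616, sinh=2.648091; start (x,ẋ)=(0.280615, 0.903985) → end (x,ẋ)=(0.897877, 2.145642)

1 0.5690 0.2806 0.9040
2 1.0670 0.8979 2.1456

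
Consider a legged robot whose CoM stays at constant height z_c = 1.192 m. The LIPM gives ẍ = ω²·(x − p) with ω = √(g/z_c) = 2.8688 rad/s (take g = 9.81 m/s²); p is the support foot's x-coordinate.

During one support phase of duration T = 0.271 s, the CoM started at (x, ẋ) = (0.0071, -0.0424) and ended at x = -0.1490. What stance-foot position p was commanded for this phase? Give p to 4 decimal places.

p = 0.4585

ωT = 2.8688·0.271 = 0.777445; cosh(ωT) = 1.317742, sinh(ωT) = 0.858163
x(T) = p + (x₀−p)·cosh(ωT) + (ẋ₀/ω)·sinh(ωT) ⇒ p·(1 − cosh) = x(T) − x₀·cosh − (ẋ₀/ω)·sinh
numerator   = -0.1490 − (0.0071)·1.317742 − (-0.0424/2.8688)·0.858163 = -0.145673
denominator = 1 − 1.317742 = -0.317742
p = -0.145673 / -0.317742 = 0.4585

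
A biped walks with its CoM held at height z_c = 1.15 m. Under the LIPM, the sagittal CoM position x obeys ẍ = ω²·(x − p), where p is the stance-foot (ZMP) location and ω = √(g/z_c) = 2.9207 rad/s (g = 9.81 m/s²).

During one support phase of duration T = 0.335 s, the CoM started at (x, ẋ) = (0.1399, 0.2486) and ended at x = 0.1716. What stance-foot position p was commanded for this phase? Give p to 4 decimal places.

p = 0.2664

ωT = 2.9207·0.335 = 0.978435; cosh(ωT) = 1.518094, sinh(ωT) = 1.142195
x(T) = p + (x₀−p)·cosh(ωT) + (ẋ₀/ω)·sinh(ωT) ⇒ p·(1 − cosh) = x(T) − x₀·cosh − (ẋ₀/ω)·sinh
numerator   = 0.1716 − (0.1399)·1.518094 − (0.2486/2.9207)·1.142195 = -0.138001
denominator = 1 − 1.518094 = -0.518094
p = -0.138001 / -0.518094 = 0.2664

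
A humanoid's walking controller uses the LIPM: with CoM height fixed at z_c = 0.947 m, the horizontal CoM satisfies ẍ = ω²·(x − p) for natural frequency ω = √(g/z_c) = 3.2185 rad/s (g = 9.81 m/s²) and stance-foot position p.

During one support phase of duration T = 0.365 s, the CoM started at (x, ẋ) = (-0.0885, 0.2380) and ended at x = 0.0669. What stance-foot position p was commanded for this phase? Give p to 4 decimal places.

ωT = 3.2185·0.365 = 1.174753; cosh(ωT) = 1.773119, sinh(ωT) = 1.464223
x(T) = p + (x₀−p)·cosh(ωT) + (ẋ₀/ω)·sinh(ωT) ⇒ p·(1 − cosh) = x(T) − x₀·cosh − (ẋ₀/ω)·sinh
numerator   = 0.0669 − (-0.0885)·1.773119 − (0.2380/3.2185)·1.464223 = 0.115545
denominator = 1 − 1.773119 = -0.773119
p = 0.115545 / -0.773119 = -0.1495

p = -0.1495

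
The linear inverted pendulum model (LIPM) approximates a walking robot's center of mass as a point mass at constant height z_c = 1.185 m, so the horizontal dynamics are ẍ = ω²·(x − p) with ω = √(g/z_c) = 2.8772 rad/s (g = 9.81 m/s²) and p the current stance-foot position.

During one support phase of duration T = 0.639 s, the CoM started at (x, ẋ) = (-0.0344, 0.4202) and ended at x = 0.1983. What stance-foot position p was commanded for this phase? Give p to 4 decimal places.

p = 0.0622

ωT = 2.8772·0.639 = 1.838531; cosh(ωT) = 3.223173, sinh(ωT) = 3.064122
x(T) = p + (x₀−p)·cosh(ωT) + (ẋ₀/ω)·sinh(ωT) ⇒ p·(1 − cosh) = x(T) − x₀·cosh − (ẋ₀/ω)·sinh
numerator   = 0.1983 − (-0.0344)·3.223173 − (0.4202/2.8772)·3.064122 = -0.138322
denominator = 1 − 3.223173 = -2.223173
p = -0.138322 / -2.223173 = 0.0622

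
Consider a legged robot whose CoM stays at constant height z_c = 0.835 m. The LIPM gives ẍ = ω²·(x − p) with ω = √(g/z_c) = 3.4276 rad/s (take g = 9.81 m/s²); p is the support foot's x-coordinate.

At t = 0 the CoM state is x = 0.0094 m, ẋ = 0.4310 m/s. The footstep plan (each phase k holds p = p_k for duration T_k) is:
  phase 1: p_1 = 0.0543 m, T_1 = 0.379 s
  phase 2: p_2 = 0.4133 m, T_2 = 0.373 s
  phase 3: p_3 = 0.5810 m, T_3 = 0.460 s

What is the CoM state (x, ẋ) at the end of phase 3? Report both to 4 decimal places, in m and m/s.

phase 1: p=0.0543, T=0.379, ωT=1.299060, cosh=1.969319, sinh=1.696531; start (x,ẋ)=(0.009400, 0.431000) → end (x,ẋ)=(0.179206, 0.587682)
phase 2: p=0.4133, T=0.373, ωT=1.278495, cosh=1.934843, sinh=1.656387; start (x,ẋ)=(0.179206, 0.587682) → end (x,ẋ)=(0.244362, -0.191980)
phase 3: p=0.5810, T=0.460, ωT=1.576696, cosh=2.522799, sinh=2.316142; start (x,ẋ)=(0.244362, -0.191980) → end (x,ẋ)=(-0.397997, -3.156831)

x = -0.3980, ẋ = -3.1568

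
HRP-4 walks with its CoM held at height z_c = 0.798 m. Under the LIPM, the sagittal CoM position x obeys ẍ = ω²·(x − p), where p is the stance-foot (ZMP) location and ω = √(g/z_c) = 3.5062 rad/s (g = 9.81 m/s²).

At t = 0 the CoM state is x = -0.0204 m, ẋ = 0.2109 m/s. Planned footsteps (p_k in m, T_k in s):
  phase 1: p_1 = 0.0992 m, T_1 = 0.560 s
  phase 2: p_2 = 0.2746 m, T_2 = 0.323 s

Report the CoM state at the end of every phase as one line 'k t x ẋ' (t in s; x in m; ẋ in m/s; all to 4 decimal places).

phase 1: p=0.0992, T=0.560, ωT=1.963472, cosh=3.632194, sinh=3.491824; start (x,ẋ)=(-0.020400, 0.210900) → end (x,ẋ)=(-0.125175, -0.698237)
phase 2: p=0.2746, T=0.323, ωT=1.132503, cosh=1.712820, sinh=1.390594; start (x,ẋ)=(-0.125175, -0.698237) → end (x,ẋ)=(-0.687071, -3.145138)

1 0.5600 -0.1252 -0.6982
2 0.8830 -0.6871 -3.1451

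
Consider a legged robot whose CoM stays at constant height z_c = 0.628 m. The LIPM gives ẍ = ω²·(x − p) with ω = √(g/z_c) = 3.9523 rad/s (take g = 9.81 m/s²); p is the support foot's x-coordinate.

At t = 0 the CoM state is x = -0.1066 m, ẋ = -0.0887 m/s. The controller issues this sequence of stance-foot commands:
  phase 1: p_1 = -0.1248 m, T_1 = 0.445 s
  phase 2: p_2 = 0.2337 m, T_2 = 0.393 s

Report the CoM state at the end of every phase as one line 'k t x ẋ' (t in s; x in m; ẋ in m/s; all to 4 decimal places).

1 0.4450 -0.1336 -0.0625
2 0.8380 -0.7090 -3.4318

phase 1: p=-0.1248, T=0.445, ωT=1.758773, cosh=2.988784, sinh=2.816528; start (x,ẋ)=(-0.106600, -0.088700) → end (x,ẋ)=(-0.133614, -0.062507)
phase 2: p=0.2337, T=0.393, ωT=1.553254, cosh=2.469192, sinh=2.257634; start (x,ẋ)=(-0.133614, -0.062507) → end (x,ẋ)=(-0.708975, -3.431832)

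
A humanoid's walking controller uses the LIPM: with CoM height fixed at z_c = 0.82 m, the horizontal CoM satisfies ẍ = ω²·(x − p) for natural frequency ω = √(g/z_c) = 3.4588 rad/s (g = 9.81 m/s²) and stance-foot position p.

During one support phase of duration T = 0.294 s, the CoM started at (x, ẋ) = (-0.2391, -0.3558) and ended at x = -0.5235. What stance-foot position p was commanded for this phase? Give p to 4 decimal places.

p = 0.0465

ωT = 3.4588·0.294 = 1.016887; cosh(ωT) = 1.563147, sinh(ωT) = 1.201428
x(T) = p + (x₀−p)·cosh(ωT) + (ẋ₀/ω)·sinh(ωT) ⇒ p·(1 − cosh) = x(T) − x₀·cosh − (ẋ₀/ω)·sinh
numerator   = -0.5235 − (-0.2391)·1.563147 − (-0.3558/3.4588)·1.201428 = -0.026163
denominator = 1 − 1.563147 = -0.563147
p = -0.026163 / -0.563147 = 0.0465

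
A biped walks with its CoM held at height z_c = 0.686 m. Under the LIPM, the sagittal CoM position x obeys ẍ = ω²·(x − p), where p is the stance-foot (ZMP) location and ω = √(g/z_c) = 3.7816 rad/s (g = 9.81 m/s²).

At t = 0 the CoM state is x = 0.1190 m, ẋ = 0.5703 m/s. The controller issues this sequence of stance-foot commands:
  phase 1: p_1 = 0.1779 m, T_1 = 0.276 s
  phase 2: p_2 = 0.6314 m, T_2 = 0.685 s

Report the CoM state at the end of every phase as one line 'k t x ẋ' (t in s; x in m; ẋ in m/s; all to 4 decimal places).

phase 1: p=0.1779, T=0.276, ωT=1.043722, cosh=1.595954, sinh=1.243812; start (x,ẋ)=(0.119000, 0.570300) → end (x,ẋ)=(0.271477, 0.633130)
phase 2: p=0.6314, T=0.685, ωT=2.590396, cosh=6.705021, sinh=6.630030; start (x,ẋ)=(0.271477, 0.633130) → end (x,ẋ)=(-0.671868, -4.778891)

1 0.2760 0.2715 0.6331
2 0.9610 -0.6719 -4.7789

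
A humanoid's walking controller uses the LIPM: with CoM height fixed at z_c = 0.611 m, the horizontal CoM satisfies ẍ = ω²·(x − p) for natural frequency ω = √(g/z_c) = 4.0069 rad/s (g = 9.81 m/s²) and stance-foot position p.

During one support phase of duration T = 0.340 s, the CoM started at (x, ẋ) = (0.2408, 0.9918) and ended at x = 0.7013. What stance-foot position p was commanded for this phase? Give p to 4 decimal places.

p = 0.2326

ωT = 4.0069·0.340 = 1.362346; cosh(ωT) = 2.080702, sinh(ωT) = 1.824643
x(T) = p + (x₀−p)·cosh(ωT) + (ẋ₀/ω)·sinh(ωT) ⇒ p·(1 − cosh) = x(T) − x₀·cosh − (ẋ₀/ω)·sinh
numerator   = 0.7013 − (0.2408)·2.080702 − (0.9918/4.0069)·1.824643 = -0.251374
denominator = 1 − 2.080702 = -1.080702
p = -0.251374 / -1.080702 = 0.2326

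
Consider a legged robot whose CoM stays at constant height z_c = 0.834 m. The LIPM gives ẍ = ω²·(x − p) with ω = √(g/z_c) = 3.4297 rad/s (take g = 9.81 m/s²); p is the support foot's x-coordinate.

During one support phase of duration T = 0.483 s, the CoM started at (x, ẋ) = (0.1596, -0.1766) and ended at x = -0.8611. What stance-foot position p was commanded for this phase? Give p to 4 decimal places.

ωT = 3.4297·0.483 = 1.656545; cosh(ωT) = 2.715984, sinh(ωT) = 2.525187
x(T) = p + (x₀−p)·cosh(ωT) + (ẋ₀/ω)·sinh(ωT) ⇒ p·(1 − cosh) = x(T) − x₀·cosh − (ẋ₀/ω)·sinh
numerator   = -0.8611 − (0.1596)·2.715984 − (-0.1766/3.4297)·2.525187 = -1.164546
denominator = 1 − 2.715984 = -1.715984
p = -1.164546 / -1.715984 = 0.6786

p = 0.6786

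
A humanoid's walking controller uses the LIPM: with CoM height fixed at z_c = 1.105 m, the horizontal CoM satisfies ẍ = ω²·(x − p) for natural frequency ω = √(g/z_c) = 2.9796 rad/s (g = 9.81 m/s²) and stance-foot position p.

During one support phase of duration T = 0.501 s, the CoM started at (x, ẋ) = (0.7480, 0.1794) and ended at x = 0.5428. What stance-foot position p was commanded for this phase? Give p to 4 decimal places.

ωT = 2.9796·0.501 = 1.492780; cosh(ωT) = 2.337097, sinh(ωT) = 2.112349
x(T) = p + (x₀−p)·cosh(ωT) + (ẋ₀/ω)·sinh(ωT) ⇒ p·(1 − cosh) = x(T) − x₀·cosh − (ẋ₀/ω)·sinh
numerator   = 0.5428 − (0.7480)·2.337097 − (0.1794/2.9796)·2.112349 = -1.332532
denominator = 1 − 2.337097 = -1.337097
p = -1.332532 / -1.337097 = 0.9966

p = 0.9966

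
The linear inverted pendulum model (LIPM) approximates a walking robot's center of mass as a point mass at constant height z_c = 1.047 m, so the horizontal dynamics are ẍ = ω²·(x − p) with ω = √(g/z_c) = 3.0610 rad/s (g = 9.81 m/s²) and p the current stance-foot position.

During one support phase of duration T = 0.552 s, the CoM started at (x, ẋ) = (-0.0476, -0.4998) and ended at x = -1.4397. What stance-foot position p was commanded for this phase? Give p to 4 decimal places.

ωT = 3.0610·0.552 = 1.689672; cosh(ωT) = 2.801142, sinh(ωT) = 2.616562
x(T) = p + (x₀−p)·cosh(ωT) + (ẋ₀/ω)·sinh(ωT) ⇒ p·(1 − cosh) = x(T) − x₀·cosh − (ẋ₀/ω)·sinh
numerator   = -1.4397 − (-0.0476)·2.801142 − (-0.4998/3.0610)·2.616562 = -0.879134
denominator = 1 − 2.801142 = -1.801142
p = -0.879134 / -1.801142 = 0.4881

p = 0.4881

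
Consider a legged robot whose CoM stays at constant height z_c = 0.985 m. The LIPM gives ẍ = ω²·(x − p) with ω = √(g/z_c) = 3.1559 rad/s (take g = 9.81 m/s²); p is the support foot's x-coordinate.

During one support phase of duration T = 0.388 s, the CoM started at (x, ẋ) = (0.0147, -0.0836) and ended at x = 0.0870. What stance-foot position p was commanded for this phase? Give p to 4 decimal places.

ωT = 3.1559·0.388 = 1.224489; cosh(ωT) = 1.848168, sinh(ωT) = 1.554260
x(T) = p + (x₀−p)·cosh(ωT) + (ẋ₀/ω)·sinh(ωT) ⇒ p·(1 − cosh) = x(T) − x₀·cosh − (ẋ₀/ω)·sinh
numerator   = 0.0870 − (0.0147)·1.848168 − (-0.0836/3.1559)·1.554260 = 0.101004
denominator = 1 − 1.848168 = -0.848168
p = 0.101004 / -0.848168 = -0.1191

p = -0.1191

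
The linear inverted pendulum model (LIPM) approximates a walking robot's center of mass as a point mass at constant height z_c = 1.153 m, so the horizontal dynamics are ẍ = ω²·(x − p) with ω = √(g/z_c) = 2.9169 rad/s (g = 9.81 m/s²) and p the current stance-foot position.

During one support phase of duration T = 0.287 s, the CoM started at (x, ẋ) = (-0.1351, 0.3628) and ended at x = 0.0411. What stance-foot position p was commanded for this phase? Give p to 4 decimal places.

ωT = 2.9169·0.287 = 0.837150; cosh(ωT) = 1.371359, sinh(ωT) = 0.938416
x(T) = p + (x₀−p)·cosh(ωT) + (ẋ₀/ω)·sinh(ωT) ⇒ p·(1 − cosh) = x(T) − x₀·cosh − (ẋ₀/ω)·sinh
numerator   = 0.0411 − (-0.1351)·1.371359 − (0.3628/2.9169)·0.938416 = 0.109652
denominator = 1 − 1.371359 = -0.371359
p = 0.109652 / -0.371359 = -0.2953

p = -0.2953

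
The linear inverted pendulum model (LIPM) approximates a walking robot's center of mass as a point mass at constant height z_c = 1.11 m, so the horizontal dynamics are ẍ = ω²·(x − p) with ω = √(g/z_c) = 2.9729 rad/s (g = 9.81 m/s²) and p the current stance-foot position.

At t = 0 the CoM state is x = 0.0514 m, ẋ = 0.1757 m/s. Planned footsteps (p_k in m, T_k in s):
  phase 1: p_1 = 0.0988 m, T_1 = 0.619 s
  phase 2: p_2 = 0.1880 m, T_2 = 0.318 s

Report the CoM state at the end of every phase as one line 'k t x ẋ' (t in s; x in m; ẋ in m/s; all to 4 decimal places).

phase 1: p=0.0988, T=0.619, ωT=1.840225, cosh=3.228369, sinh=3.069587; start (x,ẋ)=(0.051400, 0.175700) → end (x,ẋ)=(0.127190, 0.134672)
phase 2: p=0.1880, T=0.318, ωT=0.945382, cosh=1.481164, sinh=1.092633; start (x,ẋ)=(0.127190, 0.134672) → end (x,ẋ)=(0.147426, 0.001942)

1 0.6190 0.1272 0.1347
2 0.9370 0.1474 0.0019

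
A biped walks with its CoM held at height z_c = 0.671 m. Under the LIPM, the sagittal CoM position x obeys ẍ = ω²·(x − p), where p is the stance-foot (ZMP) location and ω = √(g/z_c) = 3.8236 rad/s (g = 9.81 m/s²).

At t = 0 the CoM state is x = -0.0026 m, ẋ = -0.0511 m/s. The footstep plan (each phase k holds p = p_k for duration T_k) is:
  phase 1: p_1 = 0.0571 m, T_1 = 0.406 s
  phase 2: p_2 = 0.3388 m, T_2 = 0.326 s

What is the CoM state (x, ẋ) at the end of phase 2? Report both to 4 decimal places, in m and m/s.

phase 1: p=0.0571, T=0.406, ωT=1.552382, cosh=2.467224, sinh=2.255481; start (x,ẋ)=(-0.002600, -0.051100) → end (x,ẋ)=(-0.120336, -0.640931)
phase 2: p=0.3388, T=0.326, ωT=1.246494, cosh=1.882819, sinh=1.595307; start (x,ẋ)=(-0.120336, -0.640931) → end (x,ẋ)=(-0.793084, -4.007405)

x = -0.7931, ẋ = -4.0074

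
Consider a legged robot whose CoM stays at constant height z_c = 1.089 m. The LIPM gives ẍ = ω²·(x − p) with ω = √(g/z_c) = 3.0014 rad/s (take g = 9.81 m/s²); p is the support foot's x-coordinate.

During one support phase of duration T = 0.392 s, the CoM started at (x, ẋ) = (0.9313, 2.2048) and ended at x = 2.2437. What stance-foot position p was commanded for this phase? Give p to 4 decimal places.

ωT = 3.0014·0.392 = 1.176549; cosh(ωT) = 1.775752, sinh(ωT) = 1.467411
x(T) = p + (x₀−p)·cosh(ωT) + (ẋ₀/ω)·sinh(ωT) ⇒ p·(1 − cosh) = x(T) − x₀·cosh − (ẋ₀/ω)·sinh
numerator   = 2.2437 − (0.9313)·1.775752 − (2.2048/3.0014)·1.467411 = -0.488003
denominator = 1 − 1.775752 = -0.775752
p = -0.488003 / -0.775752 = 0.6291

p = 0.6291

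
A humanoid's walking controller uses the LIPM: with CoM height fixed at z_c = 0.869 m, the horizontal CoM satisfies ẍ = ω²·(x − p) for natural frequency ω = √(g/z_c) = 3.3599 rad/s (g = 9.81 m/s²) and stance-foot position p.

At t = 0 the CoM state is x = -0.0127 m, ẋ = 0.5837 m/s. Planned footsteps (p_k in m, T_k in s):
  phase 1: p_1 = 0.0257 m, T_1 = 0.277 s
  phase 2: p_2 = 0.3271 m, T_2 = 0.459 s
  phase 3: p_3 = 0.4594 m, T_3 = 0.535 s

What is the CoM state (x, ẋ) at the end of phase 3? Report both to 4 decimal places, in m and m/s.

x = 0.6323, ẋ = 0.7006

phase 1: p=0.0257, T=0.277, ωT=0.930692, cosh=1.465273, sinh=1.070992; start (x,ẋ)=(-0.012700, 0.583700) → end (x,ẋ)=(0.155492, 0.717100)
phase 2: p=0.3271, T=0.459, ωT=1.542194, cosh=2.444374, sinh=2.230462; start (x,ẋ)=(0.155492, 0.717100) → end (x,ẋ)=(0.383671, 0.466808)
phase 3: p=0.4594, T=0.535, ωT=1.797547, cosh=3.100264, sinh=2.934559; start (x,ẋ)=(0.383671, 0.466808) → end (x,ẋ)=(0.632334, 0.700557)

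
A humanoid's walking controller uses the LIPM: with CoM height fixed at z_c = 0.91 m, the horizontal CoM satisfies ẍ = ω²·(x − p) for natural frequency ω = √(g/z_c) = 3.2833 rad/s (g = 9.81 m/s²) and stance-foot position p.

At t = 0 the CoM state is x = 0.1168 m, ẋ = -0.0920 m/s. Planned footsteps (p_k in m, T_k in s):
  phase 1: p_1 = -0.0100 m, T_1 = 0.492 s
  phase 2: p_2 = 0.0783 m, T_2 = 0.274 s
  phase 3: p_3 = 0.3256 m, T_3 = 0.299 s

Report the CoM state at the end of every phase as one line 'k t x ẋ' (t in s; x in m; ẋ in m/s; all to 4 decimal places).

phase 1: p=-0.0100, T=0.492, ωT=1.615384, cosh=2.614316, sinh=2.415501; start (x,ẋ)=(0.116800, -0.092000) → end (x,ẋ)=(0.253811, 0.765110)
phase 2: p=0.0783, T=0.274, ωT=0.899624, cosh=1.432701, sinh=1.025978; start (x,ẋ)=(0.253811, 0.765110) → end (x,ẋ)=(0.568840, 1.687401)
phase 3: p=0.3256, T=0.299, ωT=0.981707, cosh=1.521839, sinh=1.147168; start (x,ẋ)=(0.568840, 1.687401) → end (x,ẋ)=(1.285342, 3.484116)

1 0.4920 0.2538 0.7651
2 0.7660 0.5688 1.6874
3 1.0650 1.2853 3.4841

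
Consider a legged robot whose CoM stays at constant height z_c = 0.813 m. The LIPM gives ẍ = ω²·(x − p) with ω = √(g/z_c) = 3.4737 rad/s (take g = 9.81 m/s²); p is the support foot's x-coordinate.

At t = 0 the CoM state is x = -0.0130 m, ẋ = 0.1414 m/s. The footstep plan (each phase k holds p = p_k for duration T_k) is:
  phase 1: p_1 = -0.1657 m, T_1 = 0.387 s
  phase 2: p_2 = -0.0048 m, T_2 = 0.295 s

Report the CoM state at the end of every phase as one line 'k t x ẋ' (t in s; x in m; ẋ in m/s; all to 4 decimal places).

phase 1: p=-0.1657, T=0.387, ωT=1.344322, cosh=2.048151, sinh=1.787434; start (x,ẋ)=(-0.013000, 0.141400) → end (x,ẋ)=(0.219812, 1.237724)
phase 2: p=-0.0048, T=0.295, ωT=1.024741, cosh=1.572632, sinh=1.213743; start (x,ẋ)=(0.219812, 1.237724) → end (x,ẋ)=(0.780904, 2.893488)

1 0.3870 0.2198 1.2377
2 0.6820 0.7809 2.8935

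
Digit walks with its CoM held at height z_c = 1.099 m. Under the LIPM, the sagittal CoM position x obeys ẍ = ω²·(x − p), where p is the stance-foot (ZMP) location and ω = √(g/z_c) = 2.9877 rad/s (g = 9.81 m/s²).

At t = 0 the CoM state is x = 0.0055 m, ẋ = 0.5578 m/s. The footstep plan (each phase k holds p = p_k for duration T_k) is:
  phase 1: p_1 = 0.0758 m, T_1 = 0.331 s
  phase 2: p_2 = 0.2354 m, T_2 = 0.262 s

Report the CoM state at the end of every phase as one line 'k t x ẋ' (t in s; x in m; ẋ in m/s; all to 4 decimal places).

1 0.3310 0.1845 0.6103
2 0.5930 0.3448 0.6753

phase 1: p=0.0758, T=0.331, ωT=0.988929, cosh=1.530164, sinh=1.158189; start (x,ẋ)=(0.005500, 0.557800) → end (x,ẋ)=(0.184462, 0.610265)
phase 2: p=0.2354, T=0.262, ωT=0.782777, cosh=1.322337, sinh=0.865202; start (x,ẋ)=(0.184462, 0.610265) → end (x,ẋ)=(0.344768, 0.675303)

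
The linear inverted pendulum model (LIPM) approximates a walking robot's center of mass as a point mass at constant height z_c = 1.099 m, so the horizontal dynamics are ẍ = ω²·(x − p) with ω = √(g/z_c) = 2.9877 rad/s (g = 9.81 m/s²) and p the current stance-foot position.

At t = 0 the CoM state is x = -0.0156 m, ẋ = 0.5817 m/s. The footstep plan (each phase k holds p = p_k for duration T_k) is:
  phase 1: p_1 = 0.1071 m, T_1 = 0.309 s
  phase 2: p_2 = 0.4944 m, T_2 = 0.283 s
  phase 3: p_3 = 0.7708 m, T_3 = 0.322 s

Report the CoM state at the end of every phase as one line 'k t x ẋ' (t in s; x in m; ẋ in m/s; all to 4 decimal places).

1 0.3090 0.1347 0.4591
2 0.5920 0.1442 -0.3877
3 0.9140 -0.3138 -2.6733

phase 1: p=0.1071, T=0.309, ωT=0.923199, cosh=1.457289, sinh=1.060043; start (x,ẋ)=(-0.015600, 0.581700) → end (x,ẋ)=(0.134679, 0.459103)
phase 2: p=0.4944, T=0.283, ωT=0.845519, cosh=1.379261, sinh=0.949926; start (x,ẋ)=(0.134679, 0.459103) → end (x,ẋ)=(0.144221, -0.387699)
phase 3: p=0.7708, T=0.322, ωT=0.962039, cosh=1.499571, sinh=1.117458; start (x,ẋ)=(0.144221, -0.387699) → end (x,ẋ)=(-0.313806, -2.673297)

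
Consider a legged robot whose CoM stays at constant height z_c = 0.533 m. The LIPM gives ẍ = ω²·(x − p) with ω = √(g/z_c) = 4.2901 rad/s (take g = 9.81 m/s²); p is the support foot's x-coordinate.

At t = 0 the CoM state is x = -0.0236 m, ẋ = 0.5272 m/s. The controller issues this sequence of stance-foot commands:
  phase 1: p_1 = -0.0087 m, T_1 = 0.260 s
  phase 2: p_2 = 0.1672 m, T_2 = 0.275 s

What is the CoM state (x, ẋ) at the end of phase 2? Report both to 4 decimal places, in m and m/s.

x = 0.3830, ẋ = 1.2174

phase 1: p=-0.0087, T=0.260, ωT=1.115426, cosh=1.689322, sinh=1.361546; start (x,ẋ)=(-0.023600, 0.527200) → end (x,ẋ)=(0.133446, 0.803577)
phase 2: p=0.1672, T=0.275, ωT=1.179778, cosh=1.780499, sinh=1.473152; start (x,ẋ)=(0.133446, 0.803577) → end (x,ẋ)=(0.383037, 1.217445)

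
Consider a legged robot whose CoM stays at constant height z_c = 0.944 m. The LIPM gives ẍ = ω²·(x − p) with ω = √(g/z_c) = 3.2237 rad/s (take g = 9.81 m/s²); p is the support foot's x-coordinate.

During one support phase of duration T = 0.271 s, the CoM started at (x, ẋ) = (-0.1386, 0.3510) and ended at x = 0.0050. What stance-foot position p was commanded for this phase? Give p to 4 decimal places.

p = -0.2269

ωT = 3.2237·0.271 = 0.873623; cosh(ωT) = 1.406505, sinh(ωT) = 0.989069
x(T) = p + (x₀−p)·cosh(ωT) + (ẋ₀/ω)·sinh(ωT) ⇒ p·(1 − cosh) = x(T) − x₀·cosh − (ẋ₀/ω)·sinh
numerator   = 0.0050 − (-0.1386)·1.406505 − (0.3510/3.2237)·0.989069 = 0.092251
denominator = 1 − 1.406505 = -0.406505
p = 0.092251 / -0.406505 = -0.2269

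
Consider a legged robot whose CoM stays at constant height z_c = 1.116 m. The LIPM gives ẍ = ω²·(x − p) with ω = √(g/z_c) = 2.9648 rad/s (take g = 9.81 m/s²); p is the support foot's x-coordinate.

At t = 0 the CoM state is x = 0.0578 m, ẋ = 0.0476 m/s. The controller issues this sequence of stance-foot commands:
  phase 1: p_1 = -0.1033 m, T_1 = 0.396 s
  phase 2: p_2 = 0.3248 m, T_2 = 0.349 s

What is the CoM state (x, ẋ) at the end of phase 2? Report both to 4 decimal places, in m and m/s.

x = 0.4608, ẋ = 0.8069

phase 1: p=-0.1033, T=0.396, ωT=1.174061, cosh=1.772106, sinh=1.462997; start (x,ẋ)=(0.057800, 0.047600) → end (x,ẋ)=(0.205675, 0.783122)
phase 2: p=0.3248, T=0.349, ωT=1.034715, cosh=1.584816, sinh=1.229489; start (x,ẋ)=(0.205675, 0.783122) → end (x,ẋ)=(0.460766, 0.806871)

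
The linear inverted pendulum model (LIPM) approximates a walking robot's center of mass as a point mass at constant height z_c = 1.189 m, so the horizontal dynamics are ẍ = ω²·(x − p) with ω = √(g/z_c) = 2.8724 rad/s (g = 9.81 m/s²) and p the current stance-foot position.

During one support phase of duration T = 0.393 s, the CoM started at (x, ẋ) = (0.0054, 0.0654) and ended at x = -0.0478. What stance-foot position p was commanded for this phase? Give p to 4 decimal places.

ωT = 2.8724·0.393 = 1.128853; cosh(ωT) = 1.707756, sinh(ωT) = 1.384352
x(T) = p + (x₀−p)·cosh(ωT) + (ẋ₀/ω)·sinh(ωT) ⇒ p·(1 − cosh) = x(T) − x₀·cosh − (ẋ₀/ω)·sinh
numerator   = -0.0478 − (0.0054)·1.707756 − (0.0654/2.8724)·1.384352 = -0.088541
denominator = 1 − 1.707756 = -0.707756
p = -0.088541 / -0.707756 = 0.1251

p = 0.1251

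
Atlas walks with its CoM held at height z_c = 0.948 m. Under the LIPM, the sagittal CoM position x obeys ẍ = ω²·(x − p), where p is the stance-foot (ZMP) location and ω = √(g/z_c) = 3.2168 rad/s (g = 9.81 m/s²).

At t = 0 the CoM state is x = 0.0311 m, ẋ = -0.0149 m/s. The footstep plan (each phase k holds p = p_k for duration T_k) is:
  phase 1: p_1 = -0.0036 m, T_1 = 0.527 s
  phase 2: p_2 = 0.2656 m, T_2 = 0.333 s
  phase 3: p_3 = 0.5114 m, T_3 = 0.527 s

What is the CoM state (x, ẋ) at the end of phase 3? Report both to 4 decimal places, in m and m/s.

x = -1.0269, ẋ = -4.7503

phase 1: p=-0.0036, T=0.527, ωT=1.695254, cosh=2.815790, sinh=2.632237; start (x,ẋ)=(0.031100, -0.014900) → end (x,ẋ)=(0.081916, 0.251863)
phase 2: p=0.2656, T=0.333, ωT=1.071194, cosh=1.630731, sinh=1.288132; start (x,ẋ)=(0.081916, 0.251863) → end (x,ẋ)=(0.066916, -0.350406)
phase 3: p=0.5114, T=0.527, ωT=1.695254, cosh=2.815790, sinh=2.632237; start (x,ẋ)=(0.066916, -0.350406) → end (x,ẋ)=(-1.026904, -4.750287)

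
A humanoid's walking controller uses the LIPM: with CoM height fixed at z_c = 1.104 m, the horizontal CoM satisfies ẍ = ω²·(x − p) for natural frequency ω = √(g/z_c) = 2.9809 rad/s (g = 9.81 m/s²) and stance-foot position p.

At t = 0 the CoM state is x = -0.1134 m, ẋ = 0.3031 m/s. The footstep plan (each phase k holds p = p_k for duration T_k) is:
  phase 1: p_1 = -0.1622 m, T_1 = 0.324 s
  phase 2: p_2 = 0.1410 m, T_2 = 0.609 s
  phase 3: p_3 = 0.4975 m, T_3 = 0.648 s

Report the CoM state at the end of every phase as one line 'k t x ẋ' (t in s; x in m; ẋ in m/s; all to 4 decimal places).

1 0.3240 0.0254 0.6192
2 0.9330 0.3976 0.9217
3 1.5810 1.1900 2.2411

phase 1: p=-0.1622, T=0.324, ωT=0.965812, cosh=1.503796, sinh=1.123122; start (x,ẋ)=(-0.113400, 0.303100) → end (x,ẋ)=(0.025385, 0.619179)
phase 2: p=0.1410, T=0.609, ωT=1.815368, cosh=3.153058, sinh=2.990280; start (x,ẋ)=(0.025385, 0.619179) → end (x,ẋ)=(0.397587, 0.921748)
phase 3: p=0.4975, T=0.648, ωT=1.931623, cosh=3.522808, sinh=3.377895; start (x,ẋ)=(0.397587, 0.921748) → end (x,ẋ)=(1.190031, 2.241099)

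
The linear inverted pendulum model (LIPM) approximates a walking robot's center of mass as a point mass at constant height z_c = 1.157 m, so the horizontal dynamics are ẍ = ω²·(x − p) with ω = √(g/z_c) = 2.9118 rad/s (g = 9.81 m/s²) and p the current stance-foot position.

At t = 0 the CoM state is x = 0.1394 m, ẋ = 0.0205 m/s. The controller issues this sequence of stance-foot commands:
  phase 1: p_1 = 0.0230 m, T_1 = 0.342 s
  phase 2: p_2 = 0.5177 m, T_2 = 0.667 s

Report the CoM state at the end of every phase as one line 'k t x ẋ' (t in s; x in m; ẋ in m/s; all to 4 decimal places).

1 0.3420 0.2103 0.4277
2 1.0090 -0.0747 -1.5353

phase 1: p=0.0230, T=0.342, ωT=0.995836, cosh=1.538200, sinh=1.168785; start (x,ẋ)=(0.139400, 0.020500) → end (x,ẋ)=(0.210275, 0.427674)
phase 2: p=0.5177, T=0.667, ωT=1.942171, cosh=3.558632, sinh=3.415240; start (x,ẋ)=(0.210275, 0.427674) → end (x,ẋ)=(-0.074695, -1.535252)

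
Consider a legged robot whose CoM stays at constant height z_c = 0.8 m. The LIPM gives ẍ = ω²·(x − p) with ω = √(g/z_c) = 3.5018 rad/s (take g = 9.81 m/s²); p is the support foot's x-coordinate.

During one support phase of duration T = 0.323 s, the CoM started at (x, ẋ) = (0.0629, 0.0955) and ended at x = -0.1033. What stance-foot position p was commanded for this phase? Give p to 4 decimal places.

p = 0.3500

ωT = 3.5018·0.323 = 1.131081; cosh(ωT) = 1.710845, sinh(ωT) = 1.388161
x(T) = p + (x₀−p)·cosh(ωT) + (ẋ₀/ω)·sinh(ωT) ⇒ p·(1 − cosh) = x(T) − x₀·cosh − (ẋ₀/ω)·sinh
numerator   = -0.1033 − (0.0629)·1.710845 − (0.0955/3.5018)·1.388161 = -0.248770
denominator = 1 − 1.710845 = -0.710845
p = -0.248770 / -0.710845 = 0.3500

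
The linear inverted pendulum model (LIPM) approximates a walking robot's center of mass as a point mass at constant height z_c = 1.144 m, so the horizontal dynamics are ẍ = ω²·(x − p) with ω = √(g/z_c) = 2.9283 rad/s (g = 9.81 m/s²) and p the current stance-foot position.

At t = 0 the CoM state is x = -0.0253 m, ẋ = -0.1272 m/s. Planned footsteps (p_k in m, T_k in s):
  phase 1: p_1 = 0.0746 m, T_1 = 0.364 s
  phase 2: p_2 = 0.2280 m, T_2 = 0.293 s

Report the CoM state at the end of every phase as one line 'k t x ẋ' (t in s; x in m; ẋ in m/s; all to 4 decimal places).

phase 1: p=0.0746, T=0.364, ωT=1.065901, cosh=1.623936, sinh=1.279519; start (x,ẋ)=(-0.025300, -0.127200) → end (x,ẋ)=(-0.143211, -0.580871)
phase 2: p=0.2280, T=0.293, ωT=0.857992, cosh=1.391216, sinh=0.967204; start (x,ẋ)=(-0.143211, -0.580871) → end (x,ẋ)=(-0.480294, -1.859485)

1 0.3640 -0.1432 -0.5809
2 0.6570 -0.4803 -1.8595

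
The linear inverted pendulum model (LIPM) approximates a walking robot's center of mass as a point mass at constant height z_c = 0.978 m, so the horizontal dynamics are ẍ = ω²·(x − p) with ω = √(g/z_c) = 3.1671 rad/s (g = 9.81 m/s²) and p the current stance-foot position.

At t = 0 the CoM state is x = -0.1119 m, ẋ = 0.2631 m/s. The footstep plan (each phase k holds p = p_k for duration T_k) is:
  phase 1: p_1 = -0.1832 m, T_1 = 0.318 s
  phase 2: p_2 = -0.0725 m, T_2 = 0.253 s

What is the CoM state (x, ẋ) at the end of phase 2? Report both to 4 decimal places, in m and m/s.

x = 0.2493, ẋ = 1.1825

phase 1: p=-0.1832, T=0.318, ωT=1.007138, cosh=1.551508, sinh=1.186245; start (x,ẋ)=(-0.111900, 0.263100) → end (x,ẋ)=(0.025967, 0.676073)
phase 2: p=-0.0725, T=0.253, ωT=0.801276, cosh=1.338570, sinh=0.889814; start (x,ẋ)=(0.025967, 0.676073) → end (x,ẋ)=(0.249252, 1.182464)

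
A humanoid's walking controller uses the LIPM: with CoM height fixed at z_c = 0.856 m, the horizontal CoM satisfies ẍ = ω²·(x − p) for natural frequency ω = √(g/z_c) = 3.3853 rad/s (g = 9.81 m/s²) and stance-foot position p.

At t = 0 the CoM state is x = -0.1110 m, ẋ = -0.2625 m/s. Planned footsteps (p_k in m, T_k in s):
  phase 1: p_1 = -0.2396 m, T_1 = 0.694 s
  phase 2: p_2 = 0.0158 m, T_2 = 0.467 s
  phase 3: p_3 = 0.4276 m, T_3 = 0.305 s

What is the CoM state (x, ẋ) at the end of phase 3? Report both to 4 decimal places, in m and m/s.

phase 1: p=-0.2396, T=0.694, ωT=2.349398, cosh=5.287344, sinh=5.191917; start (x,ẋ)=(-0.111000, -0.262500) → end (x,ẋ)=(0.037765, 0.872371)
phase 2: p=0.0158, T=0.467, ωT=1.580935, cosh=2.532640, sinh=2.326858; start (x,ẋ)=(0.037765, 0.872371) → end (x,ẋ)=(0.671047, 2.382425)
phase 3: p=0.4276, T=0.305, ωT=1.032517, cosh=1.582117, sinh=1.226007; start (x,ẋ)=(0.671047, 2.382425) → end (x,ẋ)=(1.675572, 4.779679)

x = 1.6756, ẋ = 4.7797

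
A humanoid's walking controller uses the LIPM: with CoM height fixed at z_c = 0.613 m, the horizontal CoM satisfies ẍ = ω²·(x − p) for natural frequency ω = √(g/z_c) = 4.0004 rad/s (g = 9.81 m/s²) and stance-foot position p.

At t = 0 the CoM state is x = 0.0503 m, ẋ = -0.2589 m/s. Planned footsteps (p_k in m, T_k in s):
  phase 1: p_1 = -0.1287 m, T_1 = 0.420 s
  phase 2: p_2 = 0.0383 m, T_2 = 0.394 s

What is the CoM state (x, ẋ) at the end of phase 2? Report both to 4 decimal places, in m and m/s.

phase 1: p=-0.1287, T=0.420, ωT=1.680168, cosh=2.776400, sinh=2.590057; start (x,ẋ)=(0.050300, -0.258900) → end (x,ẋ)=(0.200651, 1.135857)
phase 2: p=0.0383, T=0.394, ωT=1.576158, cosh=2.521552, sinh=2.314784; start (x,ẋ)=(0.200651, 1.135857) → end (x,ẋ)=(1.104926, 4.367502)

x = 1.1049, ẋ = 4.3675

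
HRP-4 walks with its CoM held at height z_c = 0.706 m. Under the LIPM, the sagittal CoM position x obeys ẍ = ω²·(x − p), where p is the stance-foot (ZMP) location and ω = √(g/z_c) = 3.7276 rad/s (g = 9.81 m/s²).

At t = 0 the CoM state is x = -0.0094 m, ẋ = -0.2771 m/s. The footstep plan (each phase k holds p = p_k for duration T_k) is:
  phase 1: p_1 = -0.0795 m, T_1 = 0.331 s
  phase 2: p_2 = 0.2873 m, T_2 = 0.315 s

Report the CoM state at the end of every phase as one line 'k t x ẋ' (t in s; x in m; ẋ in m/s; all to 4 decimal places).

phase 1: p=-0.0795, T=0.331, ωT=1.233836, cosh=1.862775, sinh=1.571602; start (x,ẋ)=(-0.009400, -0.277100) → end (x,ẋ)=(-0.065748, -0.105508)
phase 2: p=0.2873, T=0.315, ωT=1.174194, cosh=1.772301, sinh=1.463233; start (x,ẋ)=(-0.065748, -0.105508) → end (x,ẋ)=(-0.379824, -2.112640)

1 0.3310 -0.0657 -0.1055
2 0.6460 -0.3798 -2.1126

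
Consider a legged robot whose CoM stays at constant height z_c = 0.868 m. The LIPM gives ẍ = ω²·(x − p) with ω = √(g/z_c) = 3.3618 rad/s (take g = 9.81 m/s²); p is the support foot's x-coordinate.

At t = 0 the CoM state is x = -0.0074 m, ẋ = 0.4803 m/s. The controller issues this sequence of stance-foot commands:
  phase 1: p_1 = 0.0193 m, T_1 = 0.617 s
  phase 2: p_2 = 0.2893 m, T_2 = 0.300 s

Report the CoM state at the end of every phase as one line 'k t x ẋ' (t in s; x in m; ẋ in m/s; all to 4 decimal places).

phase 1: p=0.0193, T=0.617, ωT=2.074231, cosh=4.042037, sinh=3.916384; start (x,ẋ)=(-0.007400, 0.480300) → end (x,ẋ)=(0.470911, 1.589856)
phase 2: p=0.2893, T=0.300, ωT=1.008540, cosh=1.553173, sinh=1.188422; start (x,ẋ)=(0.470911, 1.589856) → end (x,ẋ)=(1.133399, 3.194900)

1 0.6170 0.4709 1.5899
2 0.9170 1.1334 3.1949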